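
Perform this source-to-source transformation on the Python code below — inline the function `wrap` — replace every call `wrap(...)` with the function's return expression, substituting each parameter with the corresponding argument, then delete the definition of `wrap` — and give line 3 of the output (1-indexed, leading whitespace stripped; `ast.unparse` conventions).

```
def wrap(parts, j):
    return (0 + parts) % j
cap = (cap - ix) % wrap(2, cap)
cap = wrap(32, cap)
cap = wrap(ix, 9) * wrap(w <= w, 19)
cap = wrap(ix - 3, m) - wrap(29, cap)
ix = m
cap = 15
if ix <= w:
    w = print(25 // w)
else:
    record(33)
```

Transformed code:
cap = (cap - ix) % ((0 + 2) % cap)
cap = (0 + 32) % cap
cap = (0 + ix) % 9 * ((0 + (w <= w)) % 19)
cap = (0 + (ix - 3)) % m - (0 + 29) % cap
ix = m
cap = 15
if ix <= w:
    w = print(25 // w)
else:
    record(33)

cap = (0 + ix) % 9 * ((0 + (w <= w)) % 19)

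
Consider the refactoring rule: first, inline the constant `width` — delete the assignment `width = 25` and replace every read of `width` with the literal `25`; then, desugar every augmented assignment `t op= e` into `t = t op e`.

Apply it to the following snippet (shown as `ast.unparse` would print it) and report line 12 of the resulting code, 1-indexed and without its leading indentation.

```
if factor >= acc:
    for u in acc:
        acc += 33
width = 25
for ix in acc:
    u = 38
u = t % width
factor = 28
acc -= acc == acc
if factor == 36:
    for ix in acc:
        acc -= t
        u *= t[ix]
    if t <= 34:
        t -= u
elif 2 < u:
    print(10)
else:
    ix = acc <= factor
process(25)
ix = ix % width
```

u = u * t[ix]

Transformed code:
if factor >= acc:
    for u in acc:
        acc = acc + 33
for ix in acc:
    u = 38
u = t % 25
factor = 28
acc = acc - (acc == acc)
if factor == 36:
    for ix in acc:
        acc = acc - t
        u = u * t[ix]
    if t <= 34:
        t = t - u
elif 2 < u:
    print(10)
else:
    ix = acc <= factor
process(25)
ix = ix % 25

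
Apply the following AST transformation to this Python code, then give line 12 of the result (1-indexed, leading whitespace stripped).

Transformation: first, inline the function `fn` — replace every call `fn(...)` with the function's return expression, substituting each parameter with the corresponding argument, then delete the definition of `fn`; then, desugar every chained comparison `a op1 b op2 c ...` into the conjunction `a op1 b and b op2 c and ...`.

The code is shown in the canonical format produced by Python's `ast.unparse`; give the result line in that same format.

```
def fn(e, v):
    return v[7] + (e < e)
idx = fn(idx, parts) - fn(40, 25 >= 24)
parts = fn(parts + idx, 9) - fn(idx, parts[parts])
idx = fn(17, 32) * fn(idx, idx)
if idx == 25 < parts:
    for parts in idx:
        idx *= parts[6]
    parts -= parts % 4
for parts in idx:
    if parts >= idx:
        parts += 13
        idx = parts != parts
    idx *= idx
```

Transformed code:
idx = parts[7] + (idx < idx) - ((25 >= 24)[7] + (40 < 40))
parts = 9[7] + (parts + idx < parts + idx) - (parts[parts][7] + (idx < idx))
idx = (32[7] + (17 < 17)) * (idx[7] + (idx < idx))
if idx == 25 and 25 < parts:
    for parts in idx:
        idx *= parts[6]
    parts -= parts % 4
for parts in idx:
    if parts >= idx:
        parts += 13
        idx = parts != parts
    idx *= idx

idx *= idx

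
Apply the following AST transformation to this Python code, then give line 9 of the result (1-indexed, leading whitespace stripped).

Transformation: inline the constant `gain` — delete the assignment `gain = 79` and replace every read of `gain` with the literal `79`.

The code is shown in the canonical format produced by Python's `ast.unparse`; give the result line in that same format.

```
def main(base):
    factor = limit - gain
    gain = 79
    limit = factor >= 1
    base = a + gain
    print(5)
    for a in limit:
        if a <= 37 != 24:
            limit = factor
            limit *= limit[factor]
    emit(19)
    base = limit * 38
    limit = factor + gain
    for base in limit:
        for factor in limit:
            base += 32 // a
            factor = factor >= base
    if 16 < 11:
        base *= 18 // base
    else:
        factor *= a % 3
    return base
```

Transformed code:
def main(base):
    factor = limit - 79
    limit = factor >= 1
    base = a + 79
    print(5)
    for a in limit:
        if a <= 37 != 24:
            limit = factor
            limit *= limit[factor]
    emit(19)
    base = limit * 38
    limit = factor + 79
    for base in limit:
        for factor in limit:
            base += 32 // a
            factor = factor >= base
    if 16 < 11:
        base *= 18 // base
    else:
        factor *= a % 3
    return base

limit *= limit[factor]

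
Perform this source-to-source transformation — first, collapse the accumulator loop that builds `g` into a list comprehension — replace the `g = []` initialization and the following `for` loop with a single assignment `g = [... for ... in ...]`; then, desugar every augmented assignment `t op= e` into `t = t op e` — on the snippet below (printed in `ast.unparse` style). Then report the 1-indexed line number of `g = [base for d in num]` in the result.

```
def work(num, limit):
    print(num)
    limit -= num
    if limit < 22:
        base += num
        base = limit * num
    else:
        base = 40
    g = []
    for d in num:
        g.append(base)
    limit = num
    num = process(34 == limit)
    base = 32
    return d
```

Transformed code:
def work(num, limit):
    print(num)
    limit = limit - num
    if limit < 22:
        base = base + num
        base = limit * num
    else:
        base = 40
    g = [base for d in num]
    limit = num
    num = process(34 == limit)
    base = 32
    return d

9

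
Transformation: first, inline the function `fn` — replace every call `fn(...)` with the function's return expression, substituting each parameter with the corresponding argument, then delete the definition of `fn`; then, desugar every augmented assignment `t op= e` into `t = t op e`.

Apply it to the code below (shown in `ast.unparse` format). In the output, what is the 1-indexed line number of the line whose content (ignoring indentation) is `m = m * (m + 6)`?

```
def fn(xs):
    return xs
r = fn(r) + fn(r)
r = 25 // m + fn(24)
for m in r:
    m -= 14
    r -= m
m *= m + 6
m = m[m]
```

6

Transformed code:
r = r + r
r = 25 // m + 24
for m in r:
    m = m - 14
    r = r - m
m = m * (m + 6)
m = m[m]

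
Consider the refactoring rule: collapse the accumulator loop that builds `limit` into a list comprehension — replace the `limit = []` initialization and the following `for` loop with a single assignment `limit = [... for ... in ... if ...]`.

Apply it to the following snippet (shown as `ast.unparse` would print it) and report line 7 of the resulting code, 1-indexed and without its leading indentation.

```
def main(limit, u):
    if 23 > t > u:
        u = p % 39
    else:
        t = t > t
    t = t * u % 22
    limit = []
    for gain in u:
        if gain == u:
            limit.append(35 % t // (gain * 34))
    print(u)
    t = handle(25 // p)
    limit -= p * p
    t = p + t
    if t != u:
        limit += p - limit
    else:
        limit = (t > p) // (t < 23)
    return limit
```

Transformed code:
def main(limit, u):
    if 23 > t > u:
        u = p % 39
    else:
        t = t > t
    t = t * u % 22
    limit = [35 % t // (gain * 34) for gain in u if gain == u]
    print(u)
    t = handle(25 // p)
    limit -= p * p
    t = p + t
    if t != u:
        limit += p - limit
    else:
        limit = (t > p) // (t < 23)
    return limit

limit = [35 % t // (gain * 34) for gain in u if gain == u]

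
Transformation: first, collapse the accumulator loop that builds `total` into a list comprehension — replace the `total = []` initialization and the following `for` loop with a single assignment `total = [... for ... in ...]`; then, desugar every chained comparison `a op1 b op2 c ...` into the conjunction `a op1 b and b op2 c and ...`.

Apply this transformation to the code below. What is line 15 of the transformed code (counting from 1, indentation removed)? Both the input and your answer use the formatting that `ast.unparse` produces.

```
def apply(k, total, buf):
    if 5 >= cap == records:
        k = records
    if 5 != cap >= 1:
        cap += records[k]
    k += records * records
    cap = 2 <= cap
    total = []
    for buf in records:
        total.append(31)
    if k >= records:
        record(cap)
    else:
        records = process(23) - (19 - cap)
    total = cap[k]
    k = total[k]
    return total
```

Transformed code:
def apply(k, total, buf):
    if 5 >= cap and cap == records:
        k = records
    if 5 != cap and cap >= 1:
        cap += records[k]
    k += records * records
    cap = 2 <= cap
    total = [31 for buf in records]
    if k >= records:
        record(cap)
    else:
        records = process(23) - (19 - cap)
    total = cap[k]
    k = total[k]
    return total

return total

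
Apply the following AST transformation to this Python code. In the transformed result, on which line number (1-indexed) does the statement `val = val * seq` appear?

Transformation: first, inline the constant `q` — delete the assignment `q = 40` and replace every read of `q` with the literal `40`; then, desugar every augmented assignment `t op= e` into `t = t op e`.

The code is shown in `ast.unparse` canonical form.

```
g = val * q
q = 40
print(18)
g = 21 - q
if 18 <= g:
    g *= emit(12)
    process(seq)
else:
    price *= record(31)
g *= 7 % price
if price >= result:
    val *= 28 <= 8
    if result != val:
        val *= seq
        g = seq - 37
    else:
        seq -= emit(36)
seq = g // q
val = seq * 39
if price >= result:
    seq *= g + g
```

13

Transformed code:
g = val * 40
print(18)
g = 21 - 40
if 18 <= g:
    g = g * emit(12)
    process(seq)
else:
    price = price * record(31)
g = g * (7 % price)
if price >= result:
    val = val * (28 <= 8)
    if result != val:
        val = val * seq
        g = seq - 37
    else:
        seq = seq - emit(36)
seq = g // 40
val = seq * 39
if price >= result:
    seq = seq * (g + g)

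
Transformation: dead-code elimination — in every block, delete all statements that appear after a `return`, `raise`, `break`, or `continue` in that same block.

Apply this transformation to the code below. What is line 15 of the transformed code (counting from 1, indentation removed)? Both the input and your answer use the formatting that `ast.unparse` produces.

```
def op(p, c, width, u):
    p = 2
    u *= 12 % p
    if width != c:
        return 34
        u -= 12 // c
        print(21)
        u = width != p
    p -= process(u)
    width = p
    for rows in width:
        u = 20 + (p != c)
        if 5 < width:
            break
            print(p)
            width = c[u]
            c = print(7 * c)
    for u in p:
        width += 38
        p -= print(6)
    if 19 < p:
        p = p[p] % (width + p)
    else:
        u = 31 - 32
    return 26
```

if 19 < p:

Transformed code:
def op(p, c, width, u):
    p = 2
    u *= 12 % p
    if width != c:
        return 34
    p -= process(u)
    width = p
    for rows in width:
        u = 20 + (p != c)
        if 5 < width:
            break
    for u in p:
        width += 38
        p -= print(6)
    if 19 < p:
        p = p[p] % (width + p)
    else:
        u = 31 - 32
    return 26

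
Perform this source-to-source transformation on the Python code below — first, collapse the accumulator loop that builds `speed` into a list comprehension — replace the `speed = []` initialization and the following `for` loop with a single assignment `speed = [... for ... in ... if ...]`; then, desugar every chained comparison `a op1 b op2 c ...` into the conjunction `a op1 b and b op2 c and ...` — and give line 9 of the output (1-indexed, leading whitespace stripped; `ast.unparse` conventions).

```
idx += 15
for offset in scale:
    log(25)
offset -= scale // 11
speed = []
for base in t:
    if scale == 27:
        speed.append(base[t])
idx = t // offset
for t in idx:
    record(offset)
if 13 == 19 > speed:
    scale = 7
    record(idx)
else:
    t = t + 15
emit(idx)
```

Transformed code:
idx += 15
for offset in scale:
    log(25)
offset -= scale // 11
speed = [base[t] for base in t if scale == 27]
idx = t // offset
for t in idx:
    record(offset)
if 13 == 19 and 19 > speed:
    scale = 7
    record(idx)
else:
    t = t + 15
emit(idx)

if 13 == 19 and 19 > speed:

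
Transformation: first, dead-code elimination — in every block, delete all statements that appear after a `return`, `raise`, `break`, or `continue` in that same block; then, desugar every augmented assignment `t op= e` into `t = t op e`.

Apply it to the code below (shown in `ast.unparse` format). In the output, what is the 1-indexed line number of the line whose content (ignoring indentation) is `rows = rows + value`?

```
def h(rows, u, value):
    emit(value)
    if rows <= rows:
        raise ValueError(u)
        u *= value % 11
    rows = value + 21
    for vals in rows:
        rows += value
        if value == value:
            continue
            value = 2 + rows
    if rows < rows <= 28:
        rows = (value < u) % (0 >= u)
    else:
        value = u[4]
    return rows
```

Transformed code:
def h(rows, u, value):
    emit(value)
    if rows <= rows:
        raise ValueError(u)
    rows = value + 21
    for vals in rows:
        rows = rows + value
        if value == value:
            continue
    if rows < rows <= 28:
        rows = (value < u) % (0 >= u)
    else:
        value = u[4]
    return rows

7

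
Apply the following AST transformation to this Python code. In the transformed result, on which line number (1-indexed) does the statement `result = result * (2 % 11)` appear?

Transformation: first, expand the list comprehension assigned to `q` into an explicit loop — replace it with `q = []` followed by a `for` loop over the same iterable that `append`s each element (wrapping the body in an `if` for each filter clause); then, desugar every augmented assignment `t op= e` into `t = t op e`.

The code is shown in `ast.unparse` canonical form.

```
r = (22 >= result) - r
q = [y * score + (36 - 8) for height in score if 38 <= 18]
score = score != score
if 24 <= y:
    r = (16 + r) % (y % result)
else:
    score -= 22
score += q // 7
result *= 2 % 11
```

Transformed code:
r = (22 >= result) - r
q = []
for height in score:
    if 38 <= 18:
        q.append(y * score + (36 - 8))
score = score != score
if 24 <= y:
    r = (16 + r) % (y % result)
else:
    score = score - 22
score = score + q // 7
result = result * (2 % 11)

12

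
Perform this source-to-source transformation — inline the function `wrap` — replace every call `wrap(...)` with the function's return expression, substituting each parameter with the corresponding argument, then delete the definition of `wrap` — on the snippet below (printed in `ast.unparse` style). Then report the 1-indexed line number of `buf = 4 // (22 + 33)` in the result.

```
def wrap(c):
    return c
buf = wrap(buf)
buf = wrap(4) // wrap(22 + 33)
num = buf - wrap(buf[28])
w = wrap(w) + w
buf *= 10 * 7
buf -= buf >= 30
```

Transformed code:
buf = buf
buf = 4 // (22 + 33)
num = buf - buf[28]
w = w + w
buf *= 10 * 7
buf -= buf >= 30

2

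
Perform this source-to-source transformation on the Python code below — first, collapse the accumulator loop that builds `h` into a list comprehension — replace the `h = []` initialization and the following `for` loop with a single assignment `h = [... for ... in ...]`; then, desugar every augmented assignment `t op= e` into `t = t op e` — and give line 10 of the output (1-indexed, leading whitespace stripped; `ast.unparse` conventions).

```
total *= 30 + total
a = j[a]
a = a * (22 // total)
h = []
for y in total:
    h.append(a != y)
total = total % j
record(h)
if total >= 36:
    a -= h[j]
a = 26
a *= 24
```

Transformed code:
total = total * (30 + total)
a = j[a]
a = a * (22 // total)
h = [a != y for y in total]
total = total % j
record(h)
if total >= 36:
    a = a - h[j]
a = 26
a = a * 24

a = a * 24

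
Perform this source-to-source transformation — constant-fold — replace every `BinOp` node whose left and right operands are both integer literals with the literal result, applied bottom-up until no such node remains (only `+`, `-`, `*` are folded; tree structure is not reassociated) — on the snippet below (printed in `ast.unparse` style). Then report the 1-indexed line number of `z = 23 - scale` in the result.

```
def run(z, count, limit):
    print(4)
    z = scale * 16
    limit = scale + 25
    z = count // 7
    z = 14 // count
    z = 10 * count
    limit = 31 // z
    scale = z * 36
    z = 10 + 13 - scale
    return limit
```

Transformed code:
def run(z, count, limit):
    print(4)
    z = scale * 16
    limit = scale + 25
    z = count // 7
    z = 14 // count
    z = 10 * count
    limit = 31 // z
    scale = z * 36
    z = 23 - scale
    return limit

10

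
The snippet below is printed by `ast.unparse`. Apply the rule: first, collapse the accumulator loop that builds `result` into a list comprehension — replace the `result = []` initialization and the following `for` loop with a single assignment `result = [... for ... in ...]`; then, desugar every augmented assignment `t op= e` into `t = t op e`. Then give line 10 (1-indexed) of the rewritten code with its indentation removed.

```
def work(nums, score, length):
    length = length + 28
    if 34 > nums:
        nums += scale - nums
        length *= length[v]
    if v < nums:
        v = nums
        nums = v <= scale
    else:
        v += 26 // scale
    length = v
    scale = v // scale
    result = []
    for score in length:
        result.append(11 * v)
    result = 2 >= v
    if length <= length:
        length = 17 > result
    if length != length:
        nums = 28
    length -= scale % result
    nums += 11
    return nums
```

v = v + 26 // scale

Transformed code:
def work(nums, score, length):
    length = length + 28
    if 34 > nums:
        nums = nums + (scale - nums)
        length = length * length[v]
    if v < nums:
        v = nums
        nums = v <= scale
    else:
        v = v + 26 // scale
    length = v
    scale = v // scale
    result = [11 * v for score in length]
    result = 2 >= v
    if length <= length:
        length = 17 > result
    if length != length:
        nums = 28
    length = length - scale % result
    nums = nums + 11
    return nums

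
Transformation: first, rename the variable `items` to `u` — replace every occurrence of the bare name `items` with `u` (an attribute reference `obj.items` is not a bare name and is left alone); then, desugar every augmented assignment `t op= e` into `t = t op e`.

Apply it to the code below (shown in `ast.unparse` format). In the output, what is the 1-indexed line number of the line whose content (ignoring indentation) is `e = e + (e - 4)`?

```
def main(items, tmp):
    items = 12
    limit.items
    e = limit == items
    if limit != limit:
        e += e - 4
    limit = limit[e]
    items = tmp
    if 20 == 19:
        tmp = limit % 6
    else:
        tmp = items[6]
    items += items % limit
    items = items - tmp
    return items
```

6

Transformed code:
def main(u, tmp):
    u = 12
    limit.items
    e = limit == u
    if limit != limit:
        e = e + (e - 4)
    limit = limit[e]
    u = tmp
    if 20 == 19:
        tmp = limit % 6
    else:
        tmp = u[6]
    u = u + u % limit
    u = u - tmp
    return u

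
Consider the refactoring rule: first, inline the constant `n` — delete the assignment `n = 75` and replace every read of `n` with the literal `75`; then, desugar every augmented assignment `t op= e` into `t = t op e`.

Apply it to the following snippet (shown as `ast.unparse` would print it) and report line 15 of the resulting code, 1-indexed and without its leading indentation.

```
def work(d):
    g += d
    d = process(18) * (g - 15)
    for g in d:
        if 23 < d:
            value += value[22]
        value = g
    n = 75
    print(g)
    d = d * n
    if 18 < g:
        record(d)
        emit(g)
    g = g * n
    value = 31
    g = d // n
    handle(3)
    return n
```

g = d // 75

Transformed code:
def work(d):
    g = g + d
    d = process(18) * (g - 15)
    for g in d:
        if 23 < d:
            value = value + value[22]
        value = g
    print(g)
    d = d * 75
    if 18 < g:
        record(d)
        emit(g)
    g = g * 75
    value = 31
    g = d // 75
    handle(3)
    return 75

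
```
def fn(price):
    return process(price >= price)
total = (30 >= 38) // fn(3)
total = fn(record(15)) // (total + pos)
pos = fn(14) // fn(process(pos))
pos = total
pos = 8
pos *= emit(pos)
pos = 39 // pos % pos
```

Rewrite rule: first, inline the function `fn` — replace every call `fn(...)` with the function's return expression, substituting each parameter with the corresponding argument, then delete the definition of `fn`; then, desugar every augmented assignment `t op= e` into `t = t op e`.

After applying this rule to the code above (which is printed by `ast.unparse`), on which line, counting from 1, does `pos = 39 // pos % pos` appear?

Transformed code:
total = (30 >= 38) // process(3 >= 3)
total = process(record(15) >= record(15)) // (total + pos)
pos = process(14 >= 14) // process(process(pos) >= process(pos))
pos = total
pos = 8
pos = pos * emit(pos)
pos = 39 // pos % pos

7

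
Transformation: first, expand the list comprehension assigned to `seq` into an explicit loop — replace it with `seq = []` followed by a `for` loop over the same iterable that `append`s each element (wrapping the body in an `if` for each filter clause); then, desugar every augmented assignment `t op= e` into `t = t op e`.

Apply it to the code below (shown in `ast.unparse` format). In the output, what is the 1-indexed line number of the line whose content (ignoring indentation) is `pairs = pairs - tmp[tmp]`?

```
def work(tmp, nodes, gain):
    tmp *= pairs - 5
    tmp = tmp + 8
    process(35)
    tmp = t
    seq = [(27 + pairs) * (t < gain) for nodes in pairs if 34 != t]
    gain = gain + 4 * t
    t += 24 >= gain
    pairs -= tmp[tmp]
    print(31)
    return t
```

12

Transformed code:
def work(tmp, nodes, gain):
    tmp = tmp * (pairs - 5)
    tmp = tmp + 8
    process(35)
    tmp = t
    seq = []
    for nodes in pairs:
        if 34 != t:
            seq.append((27 + pairs) * (t < gain))
    gain = gain + 4 * t
    t = t + (24 >= gain)
    pairs = pairs - tmp[tmp]
    print(31)
    return t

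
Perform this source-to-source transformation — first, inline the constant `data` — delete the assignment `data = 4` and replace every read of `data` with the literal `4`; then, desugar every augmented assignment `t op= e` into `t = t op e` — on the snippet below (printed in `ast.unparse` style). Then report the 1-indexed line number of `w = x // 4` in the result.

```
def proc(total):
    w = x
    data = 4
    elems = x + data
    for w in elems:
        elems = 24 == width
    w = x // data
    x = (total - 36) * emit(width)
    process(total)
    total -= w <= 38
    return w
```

6

Transformed code:
def proc(total):
    w = x
    elems = x + 4
    for w in elems:
        elems = 24 == width
    w = x // 4
    x = (total - 36) * emit(width)
    process(total)
    total = total - (w <= 38)
    return w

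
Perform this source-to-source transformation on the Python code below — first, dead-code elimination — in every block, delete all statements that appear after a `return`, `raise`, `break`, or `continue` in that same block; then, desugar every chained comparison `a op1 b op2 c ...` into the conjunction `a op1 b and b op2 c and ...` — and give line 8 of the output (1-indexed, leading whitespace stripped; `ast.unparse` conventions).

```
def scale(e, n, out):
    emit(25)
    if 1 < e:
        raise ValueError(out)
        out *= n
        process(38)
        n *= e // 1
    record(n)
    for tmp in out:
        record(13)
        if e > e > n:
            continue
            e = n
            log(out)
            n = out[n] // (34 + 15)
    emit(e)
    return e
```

Transformed code:
def scale(e, n, out):
    emit(25)
    if 1 < e:
        raise ValueError(out)
    record(n)
    for tmp in out:
        record(13)
        if e > e and e > n:
            continue
    emit(e)
    return e

if e > e and e > n:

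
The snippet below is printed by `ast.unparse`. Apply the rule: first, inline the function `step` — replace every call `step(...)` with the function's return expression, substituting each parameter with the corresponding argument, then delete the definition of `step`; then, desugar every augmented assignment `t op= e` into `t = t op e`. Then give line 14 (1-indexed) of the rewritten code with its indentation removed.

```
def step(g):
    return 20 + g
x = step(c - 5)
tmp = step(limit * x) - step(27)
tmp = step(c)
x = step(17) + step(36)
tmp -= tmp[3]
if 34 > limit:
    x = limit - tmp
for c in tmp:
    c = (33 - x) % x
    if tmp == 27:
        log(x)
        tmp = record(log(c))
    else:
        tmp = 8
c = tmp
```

Transformed code:
x = 20 + (c - 5)
tmp = 20 + limit * x - (20 + 27)
tmp = 20 + c
x = 20 + 17 + (20 + 36)
tmp = tmp - tmp[3]
if 34 > limit:
    x = limit - tmp
for c in tmp:
    c = (33 - x) % x
    if tmp == 27:
        log(x)
        tmp = record(log(c))
    else:
        tmp = 8
c = tmp

tmp = 8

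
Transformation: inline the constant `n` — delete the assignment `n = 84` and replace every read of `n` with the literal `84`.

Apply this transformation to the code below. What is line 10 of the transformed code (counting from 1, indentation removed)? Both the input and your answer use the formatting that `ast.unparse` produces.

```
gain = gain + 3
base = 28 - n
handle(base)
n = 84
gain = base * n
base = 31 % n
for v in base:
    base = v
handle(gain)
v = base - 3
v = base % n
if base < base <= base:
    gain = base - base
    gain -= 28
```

v = base % 84

Transformed code:
gain = gain + 3
base = 28 - 84
handle(base)
gain = base * 84
base = 31 % 84
for v in base:
    base = v
handle(gain)
v = base - 3
v = base % 84
if base < base <= base:
    gain = base - base
    gain -= 28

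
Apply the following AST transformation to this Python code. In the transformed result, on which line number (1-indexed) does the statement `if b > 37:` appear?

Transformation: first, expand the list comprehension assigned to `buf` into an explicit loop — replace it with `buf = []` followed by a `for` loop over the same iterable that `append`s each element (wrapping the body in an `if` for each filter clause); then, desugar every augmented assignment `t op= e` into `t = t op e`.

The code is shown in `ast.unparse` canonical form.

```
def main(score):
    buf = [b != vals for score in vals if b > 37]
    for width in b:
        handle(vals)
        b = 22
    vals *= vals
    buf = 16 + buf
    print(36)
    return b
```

4

Transformed code:
def main(score):
    buf = []
    for score in vals:
        if b > 37:
            buf.append(b != vals)
    for width in b:
        handle(vals)
        b = 22
    vals = vals * vals
    buf = 16 + buf
    print(36)
    return b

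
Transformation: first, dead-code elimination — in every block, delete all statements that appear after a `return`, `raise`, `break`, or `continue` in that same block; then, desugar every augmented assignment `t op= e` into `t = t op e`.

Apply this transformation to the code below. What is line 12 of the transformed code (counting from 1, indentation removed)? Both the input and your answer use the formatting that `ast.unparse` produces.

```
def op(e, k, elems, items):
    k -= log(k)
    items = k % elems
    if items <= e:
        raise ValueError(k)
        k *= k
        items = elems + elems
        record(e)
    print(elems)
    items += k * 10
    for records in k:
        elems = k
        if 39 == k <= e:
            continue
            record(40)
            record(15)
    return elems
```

Transformed code:
def op(e, k, elems, items):
    k = k - log(k)
    items = k % elems
    if items <= e:
        raise ValueError(k)
    print(elems)
    items = items + k * 10
    for records in k:
        elems = k
        if 39 == k <= e:
            continue
    return elems

return elems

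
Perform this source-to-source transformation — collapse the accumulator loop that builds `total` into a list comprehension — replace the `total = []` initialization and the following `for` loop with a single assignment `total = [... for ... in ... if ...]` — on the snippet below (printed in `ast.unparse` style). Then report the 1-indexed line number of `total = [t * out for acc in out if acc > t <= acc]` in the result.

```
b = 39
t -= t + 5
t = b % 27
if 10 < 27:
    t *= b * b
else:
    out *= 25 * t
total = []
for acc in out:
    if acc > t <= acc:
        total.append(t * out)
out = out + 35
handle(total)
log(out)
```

8

Transformed code:
b = 39
t -= t + 5
t = b % 27
if 10 < 27:
    t *= b * b
else:
    out *= 25 * t
total = [t * out for acc in out if acc > t <= acc]
out = out + 35
handle(total)
log(out)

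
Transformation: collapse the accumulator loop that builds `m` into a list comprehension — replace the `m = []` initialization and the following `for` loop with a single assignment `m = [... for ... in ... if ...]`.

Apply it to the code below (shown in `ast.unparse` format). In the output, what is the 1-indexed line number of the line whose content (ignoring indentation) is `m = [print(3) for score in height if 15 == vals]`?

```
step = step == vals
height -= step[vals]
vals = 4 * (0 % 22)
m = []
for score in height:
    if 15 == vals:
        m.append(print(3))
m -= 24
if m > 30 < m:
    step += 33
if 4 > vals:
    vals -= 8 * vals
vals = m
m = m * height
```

4

Transformed code:
step = step == vals
height -= step[vals]
vals = 4 * (0 % 22)
m = [print(3) for score in height if 15 == vals]
m -= 24
if m > 30 < m:
    step += 33
if 4 > vals:
    vals -= 8 * vals
vals = m
m = m * height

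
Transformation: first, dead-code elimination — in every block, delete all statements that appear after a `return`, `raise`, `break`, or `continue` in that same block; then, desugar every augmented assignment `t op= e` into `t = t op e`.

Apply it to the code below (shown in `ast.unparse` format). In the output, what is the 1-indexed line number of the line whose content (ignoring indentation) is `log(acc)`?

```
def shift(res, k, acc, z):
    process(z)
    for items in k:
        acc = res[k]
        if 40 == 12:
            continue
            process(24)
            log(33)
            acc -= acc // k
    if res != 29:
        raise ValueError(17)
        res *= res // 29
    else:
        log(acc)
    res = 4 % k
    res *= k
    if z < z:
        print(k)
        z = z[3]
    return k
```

10

Transformed code:
def shift(res, k, acc, z):
    process(z)
    for items in k:
        acc = res[k]
        if 40 == 12:
            continue
    if res != 29:
        raise ValueError(17)
    else:
        log(acc)
    res = 4 % k
    res = res * k
    if z < z:
        print(k)
        z = z[3]
    return k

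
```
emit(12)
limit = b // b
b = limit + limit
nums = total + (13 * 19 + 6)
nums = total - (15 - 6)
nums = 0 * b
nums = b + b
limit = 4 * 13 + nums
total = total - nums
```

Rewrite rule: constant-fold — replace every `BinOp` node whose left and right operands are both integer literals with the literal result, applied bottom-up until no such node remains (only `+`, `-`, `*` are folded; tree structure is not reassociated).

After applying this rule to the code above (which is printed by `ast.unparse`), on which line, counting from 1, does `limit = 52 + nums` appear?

Transformed code:
emit(12)
limit = b // b
b = limit + limit
nums = total + 253
nums = total - 9
nums = 0 * b
nums = b + b
limit = 52 + nums
total = total - nums

8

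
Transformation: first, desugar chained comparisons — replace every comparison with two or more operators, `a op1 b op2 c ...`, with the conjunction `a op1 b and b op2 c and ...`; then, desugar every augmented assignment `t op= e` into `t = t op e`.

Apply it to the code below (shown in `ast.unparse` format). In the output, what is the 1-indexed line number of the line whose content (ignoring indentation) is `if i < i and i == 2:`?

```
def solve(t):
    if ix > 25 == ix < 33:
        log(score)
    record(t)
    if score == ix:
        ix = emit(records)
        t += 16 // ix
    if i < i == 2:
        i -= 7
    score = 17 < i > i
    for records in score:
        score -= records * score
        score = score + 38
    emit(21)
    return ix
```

Transformed code:
def solve(t):
    if ix > 25 and 25 == ix and (ix < 33):
        log(score)
    record(t)
    if score == ix:
        ix = emit(records)
        t = t + 16 // ix
    if i < i and i == 2:
        i = i - 7
    score = 17 < i and i > i
    for records in score:
        score = score - records * score
        score = score + 38
    emit(21)
    return ix

8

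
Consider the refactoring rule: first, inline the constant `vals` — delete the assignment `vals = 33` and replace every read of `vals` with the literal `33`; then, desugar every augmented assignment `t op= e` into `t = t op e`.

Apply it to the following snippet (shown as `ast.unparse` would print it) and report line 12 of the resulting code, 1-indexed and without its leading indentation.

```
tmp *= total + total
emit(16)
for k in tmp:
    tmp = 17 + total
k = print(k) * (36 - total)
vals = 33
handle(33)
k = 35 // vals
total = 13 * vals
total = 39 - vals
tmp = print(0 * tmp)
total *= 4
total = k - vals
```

Transformed code:
tmp = tmp * (total + total)
emit(16)
for k in tmp:
    tmp = 17 + total
k = print(k) * (36 - total)
handle(33)
k = 35 // 33
total = 13 * 33
total = 39 - 33
tmp = print(0 * tmp)
total = total * 4
total = k - 33

total = k - 33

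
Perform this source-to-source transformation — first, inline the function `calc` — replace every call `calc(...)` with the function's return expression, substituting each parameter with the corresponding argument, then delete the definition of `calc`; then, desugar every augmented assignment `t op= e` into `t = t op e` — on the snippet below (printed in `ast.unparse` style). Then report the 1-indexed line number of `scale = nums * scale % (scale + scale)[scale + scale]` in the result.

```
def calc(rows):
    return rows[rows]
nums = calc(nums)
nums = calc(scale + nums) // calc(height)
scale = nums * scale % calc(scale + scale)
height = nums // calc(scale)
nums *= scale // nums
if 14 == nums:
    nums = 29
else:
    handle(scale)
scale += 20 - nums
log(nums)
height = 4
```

Transformed code:
nums = nums[nums]
nums = (scale + nums)[scale + nums] // height[height]
scale = nums * scale % (scale + scale)[scale + scale]
height = nums // scale[scale]
nums = nums * (scale // nums)
if 14 == nums:
    nums = 29
else:
    handle(scale)
scale = scale + (20 - nums)
log(nums)
height = 4

3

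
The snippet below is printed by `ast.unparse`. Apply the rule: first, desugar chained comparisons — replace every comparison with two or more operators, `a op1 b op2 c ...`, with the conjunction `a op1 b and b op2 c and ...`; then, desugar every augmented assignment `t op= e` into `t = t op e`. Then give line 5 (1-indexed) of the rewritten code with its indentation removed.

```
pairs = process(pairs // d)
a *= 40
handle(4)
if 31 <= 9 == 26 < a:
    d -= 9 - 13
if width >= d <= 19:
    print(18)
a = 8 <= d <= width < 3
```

d = d - (9 - 13)

Transformed code:
pairs = process(pairs // d)
a = a * 40
handle(4)
if 31 <= 9 and 9 == 26 and (26 < a):
    d = d - (9 - 13)
if width >= d and d <= 19:
    print(18)
a = 8 <= d and d <= width and (width < 3)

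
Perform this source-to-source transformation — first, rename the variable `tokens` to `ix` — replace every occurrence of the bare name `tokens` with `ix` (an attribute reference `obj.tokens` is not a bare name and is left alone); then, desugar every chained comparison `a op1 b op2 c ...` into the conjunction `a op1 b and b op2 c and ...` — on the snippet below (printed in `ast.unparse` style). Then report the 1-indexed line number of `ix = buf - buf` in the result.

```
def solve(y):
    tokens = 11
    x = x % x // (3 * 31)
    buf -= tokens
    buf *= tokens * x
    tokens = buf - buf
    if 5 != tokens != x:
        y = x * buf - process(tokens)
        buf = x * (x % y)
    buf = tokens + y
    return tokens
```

Transformed code:
def solve(y):
    ix = 11
    x = x % x // (3 * 31)
    buf -= ix
    buf *= ix * x
    ix = buf - buf
    if 5 != ix and ix != x:
        y = x * buf - process(ix)
        buf = x * (x % y)
    buf = ix + y
    return ix

6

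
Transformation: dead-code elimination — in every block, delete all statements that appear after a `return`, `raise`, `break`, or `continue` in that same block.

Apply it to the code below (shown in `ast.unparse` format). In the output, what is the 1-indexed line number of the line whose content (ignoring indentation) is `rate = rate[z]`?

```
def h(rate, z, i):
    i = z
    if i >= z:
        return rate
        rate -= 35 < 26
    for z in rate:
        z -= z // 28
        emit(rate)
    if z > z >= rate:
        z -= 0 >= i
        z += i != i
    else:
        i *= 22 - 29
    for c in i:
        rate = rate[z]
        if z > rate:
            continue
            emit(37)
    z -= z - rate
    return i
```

Transformed code:
def h(rate, z, i):
    i = z
    if i >= z:
        return rate
    for z in rate:
        z -= z // 28
        emit(rate)
    if z > z >= rate:
        z -= 0 >= i
        z += i != i
    else:
        i *= 22 - 29
    for c in i:
        rate = rate[z]
        if z > rate:
            continue
    z -= z - rate
    return i

14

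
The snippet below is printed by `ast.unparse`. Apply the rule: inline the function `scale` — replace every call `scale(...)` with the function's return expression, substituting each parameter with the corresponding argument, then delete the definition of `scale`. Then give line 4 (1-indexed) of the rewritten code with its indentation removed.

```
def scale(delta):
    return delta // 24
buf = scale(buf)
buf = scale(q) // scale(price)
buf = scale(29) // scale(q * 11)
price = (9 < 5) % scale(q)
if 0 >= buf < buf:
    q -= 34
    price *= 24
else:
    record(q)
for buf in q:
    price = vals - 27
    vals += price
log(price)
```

price = (9 < 5) % (q // 24)

Transformed code:
buf = buf // 24
buf = q // 24 // (price // 24)
buf = 29 // 24 // (q * 11 // 24)
price = (9 < 5) % (q // 24)
if 0 >= buf < buf:
    q -= 34
    price *= 24
else:
    record(q)
for buf in q:
    price = vals - 27
    vals += price
log(price)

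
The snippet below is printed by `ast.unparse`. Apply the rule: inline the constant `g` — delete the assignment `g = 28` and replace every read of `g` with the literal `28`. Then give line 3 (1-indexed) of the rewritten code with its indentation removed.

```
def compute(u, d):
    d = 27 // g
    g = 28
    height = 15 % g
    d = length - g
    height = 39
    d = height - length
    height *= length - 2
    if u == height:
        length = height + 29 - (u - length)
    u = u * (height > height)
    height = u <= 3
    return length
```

Transformed code:
def compute(u, d):
    d = 27 // 28
    height = 15 % 28
    d = length - 28
    height = 39
    d = height - length
    height *= length - 2
    if u == height:
        length = height + 29 - (u - length)
    u = u * (height > height)
    height = u <= 3
    return length

height = 15 % 28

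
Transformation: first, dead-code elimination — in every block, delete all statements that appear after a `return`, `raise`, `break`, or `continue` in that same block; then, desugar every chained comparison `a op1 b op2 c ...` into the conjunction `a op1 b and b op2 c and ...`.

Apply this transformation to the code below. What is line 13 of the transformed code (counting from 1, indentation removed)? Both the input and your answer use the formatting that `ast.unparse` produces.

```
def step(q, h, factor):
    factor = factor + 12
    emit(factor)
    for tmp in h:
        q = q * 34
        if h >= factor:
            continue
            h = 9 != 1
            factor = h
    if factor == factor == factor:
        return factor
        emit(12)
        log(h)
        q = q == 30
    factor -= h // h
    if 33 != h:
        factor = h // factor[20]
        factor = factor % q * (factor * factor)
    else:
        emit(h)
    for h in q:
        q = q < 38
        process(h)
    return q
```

factor = factor % q * (factor * factor)

Transformed code:
def step(q, h, factor):
    factor = factor + 12
    emit(factor)
    for tmp in h:
        q = q * 34
        if h >= factor:
            continue
    if factor == factor and factor == factor:
        return factor
    factor -= h // h
    if 33 != h:
        factor = h // factor[20]
        factor = factor % q * (factor * factor)
    else:
        emit(h)
    for h in q:
        q = q < 38
        process(h)
    return q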